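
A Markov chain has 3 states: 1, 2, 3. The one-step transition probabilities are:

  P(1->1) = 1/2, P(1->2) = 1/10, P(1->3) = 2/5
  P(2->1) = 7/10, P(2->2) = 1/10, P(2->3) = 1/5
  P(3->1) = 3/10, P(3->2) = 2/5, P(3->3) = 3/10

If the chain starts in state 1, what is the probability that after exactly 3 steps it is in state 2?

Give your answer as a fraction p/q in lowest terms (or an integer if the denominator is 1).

Computing P^3 by repeated multiplication:
P^1 =
  1: [1/2, 1/10, 2/5]
  2: [7/10, 1/10, 1/5]
  3: [3/10, 2/5, 3/10]
P^2 =
  1: [11/25, 11/50, 17/50]
  2: [12/25, 4/25, 9/25]
  3: [13/25, 19/100, 29/100]
P^3 =
  1: [119/250, 101/500, 161/500]
  2: [23/50, 26/125, 83/250]
  3: [12/25, 187/1000, 333/1000]

(P^3)[1 -> 2] = 101/500

Answer: 101/500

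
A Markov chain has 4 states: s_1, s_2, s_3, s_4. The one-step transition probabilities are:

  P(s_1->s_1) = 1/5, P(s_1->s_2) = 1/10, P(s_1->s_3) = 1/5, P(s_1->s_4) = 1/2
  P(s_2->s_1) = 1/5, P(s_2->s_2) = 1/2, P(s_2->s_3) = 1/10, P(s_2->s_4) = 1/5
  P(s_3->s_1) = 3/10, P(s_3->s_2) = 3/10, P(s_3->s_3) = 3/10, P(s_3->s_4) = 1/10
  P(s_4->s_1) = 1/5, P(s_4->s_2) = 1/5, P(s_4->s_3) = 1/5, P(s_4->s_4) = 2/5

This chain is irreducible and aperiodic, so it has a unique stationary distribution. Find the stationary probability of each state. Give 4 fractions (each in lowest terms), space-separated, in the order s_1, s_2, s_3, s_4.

Answer: 140/639 20/71 122/639 197/639

Derivation:
The stationary distribution satisfies pi = pi * P, i.e.:
  pi_s_1 = 1/5*pi_s_1 + 1/5*pi_s_2 + 3/10*pi_s_3 + 1/5*pi_s_4
  pi_s_2 = 1/10*pi_s_1 + 1/2*pi_s_2 + 3/10*pi_s_3 + 1/5*pi_s_4
  pi_s_3 = 1/5*pi_s_1 + 1/10*pi_s_2 + 3/10*pi_s_3 + 1/5*pi_s_4
  pi_s_4 = 1/2*pi_s_1 + 1/5*pi_s_2 + 1/10*pi_s_3 + 2/5*pi_s_4
with normalization: pi_s_1 + pi_s_2 + pi_s_3 + pi_s_4 = 1.

Using the first 3 balance equations plus normalization, the linear system A*pi = b is:
  [-4/5, 1/5, 3/10, 1/5] . pi = 0
  [1/10, -1/2, 3/10, 1/5] . pi = 0
  [1/5, 1/10, -7/10, 1/5] . pi = 0
  [1, 1, 1, 1] . pi = 1

Solving yields:
  pi_s_1 = 140/639
  pi_s_2 = 20/71
  pi_s_3 = 122/639
  pi_s_4 = 197/639

Verification (pi * P):
  140/639*1/5 + 20/71*1/5 + 122/639*3/10 + 197/639*1/5 = 140/639 = pi_s_1  (ok)
  140/639*1/10 + 20/71*1/2 + 122/639*3/10 + 197/639*1/5 = 20/71 = pi_s_2  (ok)
  140/639*1/5 + 20/71*1/10 + 122/639*3/10 + 197/639*1/5 = 122/639 = pi_s_3  (ok)
  140/639*1/2 + 20/71*1/5 + 122/639*1/10 + 197/639*2/5 = 197/639 = pi_s_4  (ok)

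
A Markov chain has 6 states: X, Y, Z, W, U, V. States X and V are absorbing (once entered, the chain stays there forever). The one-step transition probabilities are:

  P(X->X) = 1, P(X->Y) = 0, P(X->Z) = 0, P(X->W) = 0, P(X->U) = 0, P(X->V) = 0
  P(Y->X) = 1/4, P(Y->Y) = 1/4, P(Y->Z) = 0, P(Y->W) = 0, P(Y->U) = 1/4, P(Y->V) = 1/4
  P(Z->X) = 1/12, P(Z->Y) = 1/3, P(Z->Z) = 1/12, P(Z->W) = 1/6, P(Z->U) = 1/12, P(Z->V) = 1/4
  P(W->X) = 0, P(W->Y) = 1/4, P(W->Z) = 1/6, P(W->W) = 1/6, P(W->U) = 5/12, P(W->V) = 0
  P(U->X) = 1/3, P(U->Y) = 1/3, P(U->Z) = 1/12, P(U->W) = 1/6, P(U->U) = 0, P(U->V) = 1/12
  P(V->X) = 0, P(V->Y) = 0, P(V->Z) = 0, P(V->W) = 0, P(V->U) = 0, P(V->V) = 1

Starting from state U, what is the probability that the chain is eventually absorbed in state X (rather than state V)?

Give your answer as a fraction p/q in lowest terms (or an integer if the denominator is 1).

Answer: 311/477

Derivation:
Let a_i = P(absorbed in X | start in state i).
Boundary conditions: a_X = 1, a_V = 0.
For each transient state i, a_i = sum_j P(i->j) * a_j:
  a_Y = 1/4*a_X + 1/4*a_Y + 0*a_Z + 0*a_W + 1/4*a_U + 1/4*a_V
  a_Z = 1/12*a_X + 1/3*a_Y + 1/12*a_Z + 1/6*a_W + 1/12*a_U + 1/4*a_V
  a_W = 0*a_X + 1/4*a_Y + 1/6*a_Z + 1/6*a_W + 5/12*a_U + 0*a_V
  a_U = 1/3*a_X + 1/3*a_Y + 1/12*a_Z + 1/6*a_W + 0*a_U + 1/12*a_V

Substituting a_X = 1 and a_V = 0, rearrange to (I - Q) a = r where r[i] = P(i -> X):
  [3/4, 0, 0, -1/4] . (a_Y, a_Z, a_W, a_U) = 1/4
  [-1/3, 11/12, -1/6, -1/12] . (a_Y, a_Z, a_W, a_U) = 1/12
  [-1/4, -1/6, 5/6, -5/12] . (a_Y, a_Z, a_W, a_U) = 0
  [-1/3, -1/12, -1/6, 1] . (a_Y, a_Z, a_W, a_U) = 1/3

Solving yields:
  a_Y = 788/1431
  a_Z = 653/1431
  a_W = 1667/2862
  a_U = 311/477

Starting state is U, so the absorption probability is a_U = 311/477.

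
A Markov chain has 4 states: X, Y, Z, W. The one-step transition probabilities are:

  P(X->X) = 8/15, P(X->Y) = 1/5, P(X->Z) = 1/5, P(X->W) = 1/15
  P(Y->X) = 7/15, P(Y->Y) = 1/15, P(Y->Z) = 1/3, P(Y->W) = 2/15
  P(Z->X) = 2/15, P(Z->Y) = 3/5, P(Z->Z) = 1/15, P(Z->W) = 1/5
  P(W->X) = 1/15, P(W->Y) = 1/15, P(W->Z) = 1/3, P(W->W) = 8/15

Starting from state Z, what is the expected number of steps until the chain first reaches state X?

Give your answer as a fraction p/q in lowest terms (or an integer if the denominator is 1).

Answer: 555/119

Derivation:
Let h_i = expected steps to first reach X from state i.
Boundary: h_X = 0.
First-step equations for the other states:
  h_Y = 1 + 7/15*h_X + 1/15*h_Y + 1/3*h_Z + 2/15*h_W
  h_Z = 1 + 2/15*h_X + 3/5*h_Y + 1/15*h_Z + 1/5*h_W
  h_W = 1 + 1/15*h_X + 1/15*h_Y + 1/3*h_Z + 8/15*h_W

Substituting h_X = 0 and rearranging gives the linear system (I - Q) h = 1:
  [14/15, -1/3, -2/15] . (h_Y, h_Z, h_W) = 1
  [-3/5, 14/15, -1/5] . (h_Y, h_Z, h_W) = 1
  [-1/15, -1/3, 7/15] . (h_Y, h_Z, h_W) = 1

Solving yields:
  h_Y = 855/238
  h_Z = 555/119
  h_W = 1425/238

Starting state is Z, so the expected hitting time is h_Z = 555/119.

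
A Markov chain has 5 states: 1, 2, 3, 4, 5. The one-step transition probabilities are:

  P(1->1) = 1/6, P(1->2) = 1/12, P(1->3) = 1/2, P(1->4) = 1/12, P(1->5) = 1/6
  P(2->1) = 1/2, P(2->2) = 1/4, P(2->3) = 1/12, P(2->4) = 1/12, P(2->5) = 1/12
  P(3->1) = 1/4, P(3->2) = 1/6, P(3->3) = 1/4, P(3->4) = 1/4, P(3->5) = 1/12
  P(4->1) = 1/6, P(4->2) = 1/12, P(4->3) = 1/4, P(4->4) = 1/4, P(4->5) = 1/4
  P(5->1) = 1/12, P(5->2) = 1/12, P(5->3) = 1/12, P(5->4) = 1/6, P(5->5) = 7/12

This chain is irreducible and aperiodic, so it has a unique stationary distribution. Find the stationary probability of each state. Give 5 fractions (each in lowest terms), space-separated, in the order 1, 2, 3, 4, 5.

Answer: 274/1329 329/2658 316/1329 461/2658 344/1329

Derivation:
The stationary distribution satisfies pi = pi * P, i.e.:
  pi_1 = 1/6*pi_1 + 1/2*pi_2 + 1/4*pi_3 + 1/6*pi_4 + 1/12*pi_5
  pi_2 = 1/12*pi_1 + 1/4*pi_2 + 1/6*pi_3 + 1/12*pi_4 + 1/12*pi_5
  pi_3 = 1/2*pi_1 + 1/12*pi_2 + 1/4*pi_3 + 1/4*pi_4 + 1/12*pi_5
  pi_4 = 1/12*pi_1 + 1/12*pi_2 + 1/4*pi_3 + 1/4*pi_4 + 1/6*pi_5
  pi_5 = 1/6*pi_1 + 1/12*pi_2 + 1/12*pi_3 + 1/4*pi_4 + 7/12*pi_5
with normalization: pi_1 + pi_2 + pi_3 + pi_4 + pi_5 = 1.

Using the first 4 balance equations plus normalization, the linear system A*pi = b is:
  [-5/6, 1/2, 1/4, 1/6, 1/12] . pi = 0
  [1/12, -3/4, 1/6, 1/12, 1/12] . pi = 0
  [1/2, 1/12, -3/4, 1/4, 1/12] . pi = 0
  [1/12, 1/12, 1/4, -3/4, 1/6] . pi = 0
  [1, 1, 1, 1, 1] . pi = 1

Solving yields:
  pi_1 = 274/1329
  pi_2 = 329/2658
  pi_3 = 316/1329
  pi_4 = 461/2658
  pi_5 = 344/1329

Verification (pi * P):
  274/1329*1/6 + 329/2658*1/2 + 316/1329*1/4 + 461/2658*1/6 + 344/1329*1/12 = 274/1329 = pi_1  (ok)
  274/1329*1/12 + 329/2658*1/4 + 316/1329*1/6 + 461/2658*1/12 + 344/1329*1/12 = 329/2658 = pi_2  (ok)
  274/1329*1/2 + 329/2658*1/12 + 316/1329*1/4 + 461/2658*1/4 + 344/1329*1/12 = 316/1329 = pi_3  (ok)
  274/1329*1/12 + 329/2658*1/12 + 316/1329*1/4 + 461/2658*1/4 + 344/1329*1/6 = 461/2658 = pi_4  (ok)
  274/1329*1/6 + 329/2658*1/12 + 316/1329*1/12 + 461/2658*1/4 + 344/1329*7/12 = 344/1329 = pi_5  (ok)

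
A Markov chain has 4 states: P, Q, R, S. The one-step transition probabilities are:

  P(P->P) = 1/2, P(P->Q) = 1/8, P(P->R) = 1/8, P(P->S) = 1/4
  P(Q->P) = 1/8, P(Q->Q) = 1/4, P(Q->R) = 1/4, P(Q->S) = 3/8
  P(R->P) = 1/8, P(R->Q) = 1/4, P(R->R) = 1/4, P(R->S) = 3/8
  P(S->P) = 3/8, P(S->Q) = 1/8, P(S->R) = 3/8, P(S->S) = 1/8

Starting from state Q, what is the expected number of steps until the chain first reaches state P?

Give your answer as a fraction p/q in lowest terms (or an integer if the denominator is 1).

Let h_i = expected steps to first reach P from state i.
Boundary: h_P = 0.
First-step equations for the other states:
  h_Q = 1 + 1/8*h_P + 1/4*h_Q + 1/4*h_R + 3/8*h_S
  h_R = 1 + 1/8*h_P + 1/4*h_Q + 1/4*h_R + 3/8*h_S
  h_S = 1 + 3/8*h_P + 1/8*h_Q + 3/8*h_R + 1/8*h_S

Substituting h_P = 0 and rearranging gives the linear system (I - Q) h = 1:
  [3/4, -1/4, -3/8] . (h_Q, h_R, h_S) = 1
  [-1/4, 3/4, -3/8] . (h_Q, h_R, h_S) = 1
  [-1/8, -3/8, 7/8] . (h_Q, h_R, h_S) = 1

Solving yields:
  h_Q = 5
  h_R = 5
  h_S = 4

Starting state is Q, so the expected hitting time is h_Q = 5.

Answer: 5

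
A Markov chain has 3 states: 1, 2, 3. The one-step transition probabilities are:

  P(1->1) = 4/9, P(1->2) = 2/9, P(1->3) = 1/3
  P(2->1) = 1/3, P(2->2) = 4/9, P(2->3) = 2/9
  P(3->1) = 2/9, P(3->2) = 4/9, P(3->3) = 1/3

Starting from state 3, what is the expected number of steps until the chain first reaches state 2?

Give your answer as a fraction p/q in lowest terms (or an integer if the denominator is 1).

Answer: 21/8

Derivation:
Let h_i = expected steps to first reach 2 from state i.
Boundary: h_2 = 0.
First-step equations for the other states:
  h_1 = 1 + 4/9*h_1 + 2/9*h_2 + 1/3*h_3
  h_3 = 1 + 2/9*h_1 + 4/9*h_2 + 1/3*h_3

Substituting h_2 = 0 and rearranging gives the linear system (I - Q) h = 1:
  [5/9, -1/3] . (h_1, h_3) = 1
  [-2/9, 2/3] . (h_1, h_3) = 1

Solving yields:
  h_1 = 27/8
  h_3 = 21/8

Starting state is 3, so the expected hitting time is h_3 = 21/8.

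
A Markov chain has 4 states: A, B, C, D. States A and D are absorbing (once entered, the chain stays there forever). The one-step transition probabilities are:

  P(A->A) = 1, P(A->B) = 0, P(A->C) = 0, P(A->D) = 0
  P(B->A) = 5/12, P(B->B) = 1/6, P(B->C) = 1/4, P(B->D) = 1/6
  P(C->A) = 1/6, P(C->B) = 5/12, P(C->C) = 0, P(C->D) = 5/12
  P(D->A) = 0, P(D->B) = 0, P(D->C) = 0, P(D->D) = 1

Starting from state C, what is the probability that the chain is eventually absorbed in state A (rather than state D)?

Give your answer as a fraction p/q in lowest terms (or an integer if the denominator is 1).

Let a_i = P(absorbed in A | start in state i).
Boundary conditions: a_A = 1, a_D = 0.
For each transient state i, a_i = sum_j P(i->j) * a_j:
  a_B = 5/12*a_A + 1/6*a_B + 1/4*a_C + 1/6*a_D
  a_C = 1/6*a_A + 5/12*a_B + 0*a_C + 5/12*a_D

Substituting a_A = 1 and a_D = 0, rearrange to (I - Q) a = r where r[i] = P(i -> A):
  [5/6, -1/4] . (a_B, a_C) = 5/12
  [-5/12, 1] . (a_B, a_C) = 1/6

Solving yields:
  a_B = 22/35
  a_C = 3/7

Starting state is C, so the absorption probability is a_C = 3/7.

Answer: 3/7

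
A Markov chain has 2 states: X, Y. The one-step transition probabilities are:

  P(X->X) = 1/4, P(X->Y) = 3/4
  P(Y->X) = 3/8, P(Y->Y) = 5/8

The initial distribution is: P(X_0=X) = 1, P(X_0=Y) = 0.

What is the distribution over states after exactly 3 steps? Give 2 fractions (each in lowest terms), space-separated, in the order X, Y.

Propagating the distribution step by step (d_{t+1} = d_t * P):
d_0 = (X=1, Y=0)
  d_1[X] = 1*1/4 + 0*3/8 = 1/4
  d_1[Y] = 1*3/4 + 0*5/8 = 3/4
d_1 = (X=1/4, Y=3/4)
  d_2[X] = 1/4*1/4 + 3/4*3/8 = 11/32
  d_2[Y] = 1/4*3/4 + 3/4*5/8 = 21/32
d_2 = (X=11/32, Y=21/32)
  d_3[X] = 11/32*1/4 + 21/32*3/8 = 85/256
  d_3[Y] = 11/32*3/4 + 21/32*5/8 = 171/256
d_3 = (X=85/256, Y=171/256)

Answer: 85/256 171/256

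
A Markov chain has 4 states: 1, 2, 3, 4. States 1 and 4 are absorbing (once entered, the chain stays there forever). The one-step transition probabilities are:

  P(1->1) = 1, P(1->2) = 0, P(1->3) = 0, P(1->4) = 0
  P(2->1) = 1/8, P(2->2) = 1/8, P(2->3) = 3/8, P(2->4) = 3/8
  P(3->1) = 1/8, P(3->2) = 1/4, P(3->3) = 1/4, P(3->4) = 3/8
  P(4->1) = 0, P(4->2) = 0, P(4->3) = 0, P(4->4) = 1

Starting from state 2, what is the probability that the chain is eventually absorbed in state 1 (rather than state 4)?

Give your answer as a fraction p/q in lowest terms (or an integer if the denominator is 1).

Answer: 1/4

Derivation:
Let a_i = P(absorbed in 1 | start in state i).
Boundary conditions: a_1 = 1, a_4 = 0.
For each transient state i, a_i = sum_j P(i->j) * a_j:
  a_2 = 1/8*a_1 + 1/8*a_2 + 3/8*a_3 + 3/8*a_4
  a_3 = 1/8*a_1 + 1/4*a_2 + 1/4*a_3 + 3/8*a_4

Substituting a_1 = 1 and a_4 = 0, rearrange to (I - Q) a = r where r[i] = P(i -> 1):
  [7/8, -3/8] . (a_2, a_3) = 1/8
  [-1/4, 3/4] . (a_2, a_3) = 1/8

Solving yields:
  a_2 = 1/4
  a_3 = 1/4

Starting state is 2, so the absorption probability is a_2 = 1/4.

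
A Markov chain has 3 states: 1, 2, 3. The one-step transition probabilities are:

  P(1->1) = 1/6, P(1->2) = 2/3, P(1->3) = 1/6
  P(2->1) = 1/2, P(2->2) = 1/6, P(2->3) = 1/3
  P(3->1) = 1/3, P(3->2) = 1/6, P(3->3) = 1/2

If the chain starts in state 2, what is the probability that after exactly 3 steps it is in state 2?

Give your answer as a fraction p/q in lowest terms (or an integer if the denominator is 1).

Computing P^3 by repeated multiplication:
P^1 =
  1: [1/6, 2/3, 1/6]
  2: [1/2, 1/6, 1/3]
  3: [1/3, 1/6, 1/2]
P^2 =
  1: [5/12, 1/4, 1/3]
  2: [5/18, 5/12, 11/36]
  3: [11/36, 1/3, 13/36]
P^3 =
  1: [11/36, 3/8, 23/72]
  2: [77/216, 11/36, 73/216]
  3: [73/216, 23/72, 37/108]

(P^3)[2 -> 2] = 11/36

Answer: 11/36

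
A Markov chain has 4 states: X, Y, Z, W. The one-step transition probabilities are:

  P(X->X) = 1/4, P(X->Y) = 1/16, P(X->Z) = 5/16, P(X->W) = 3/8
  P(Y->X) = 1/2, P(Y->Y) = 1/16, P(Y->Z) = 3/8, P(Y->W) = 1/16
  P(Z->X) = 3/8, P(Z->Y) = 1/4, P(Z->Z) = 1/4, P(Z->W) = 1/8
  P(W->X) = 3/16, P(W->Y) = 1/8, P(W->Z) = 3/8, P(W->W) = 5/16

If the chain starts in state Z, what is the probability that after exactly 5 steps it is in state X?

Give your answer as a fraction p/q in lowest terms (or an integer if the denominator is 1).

Answer: 80959/262144

Derivation:
Computing P^5 by repeated multiplication:
P^1 =
  X: [1/4, 1/16, 5/16, 3/8]
  Y: [1/2, 1/16, 3/8, 1/16]
  Z: [3/8, 1/4, 1/4, 1/8]
  W: [3/16, 1/8, 3/8, 5/16]
P^2 =
  X: [9/32, 37/256, 41/128, 65/256]
  Y: [79/256, 35/256, 19/64, 33/128]
  Z: [43/128, 15/128, 41/128, 29/128]
  W: [79/256, 39/256, 81/256, 57/256]
P^3 =
  X: [1271/4096, 567/4096, 325/1024, 479/2048]
  Y: [625/2048, 275/2048, 1305/4096, 991/4096]
  Z: [625/2048, 35/256, 643/2048, 125/512]
  W: [1285/4096, 139/1024, 1295/4096, 15/64]
P^4 =
  X: [10147/32768, 4477/32768, 20705/65536, 15583/65536]
  Y: [20203/65536, 4501/32768, 5179/16384, 15615/65536]
  Z: [5049/16384, 4477/32768, 10377/32768, 977/4096]
  W: [10119/32768, 8941/65536, 20701/65536, 1957/8192]
P^5 =
  X: [323787/1048576, 71617/524288, 41439/131072, 250043/1048576]
  Y: [323969/1048576, 143299/1048576, 331581/1048576, 249727/1048576]
  Z: [80959/262144, 71715/524288, 41439/131072, 124899/524288]
  W: [161827/524288, 143295/1048576, 41447/131072, 250051/1048576]

(P^5)[Z -> X] = 80959/262144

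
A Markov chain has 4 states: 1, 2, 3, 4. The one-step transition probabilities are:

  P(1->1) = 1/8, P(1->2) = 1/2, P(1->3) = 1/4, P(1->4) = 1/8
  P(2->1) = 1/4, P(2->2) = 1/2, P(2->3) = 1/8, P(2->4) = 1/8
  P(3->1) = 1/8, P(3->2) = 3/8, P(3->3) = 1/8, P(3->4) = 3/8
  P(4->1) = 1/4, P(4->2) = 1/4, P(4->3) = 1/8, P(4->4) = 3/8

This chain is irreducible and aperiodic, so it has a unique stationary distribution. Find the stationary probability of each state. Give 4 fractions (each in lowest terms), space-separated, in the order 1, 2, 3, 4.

The stationary distribution satisfies pi = pi * P, i.e.:
  pi_1 = 1/8*pi_1 + 1/4*pi_2 + 1/8*pi_3 + 1/4*pi_4
  pi_2 = 1/2*pi_1 + 1/2*pi_2 + 3/8*pi_3 + 1/4*pi_4
  pi_3 = 1/4*pi_1 + 1/8*pi_2 + 1/8*pi_3 + 1/8*pi_4
  pi_4 = 1/8*pi_1 + 1/8*pi_2 + 3/8*pi_3 + 3/8*pi_4
with normalization: pi_1 + pi_2 + pi_3 + pi_4 = 1.

Using the first 3 balance equations plus normalization, the linear system A*pi = b is:
  [-7/8, 1/4, 1/8, 1/4] . pi = 0
  [1/2, -1/2, 3/8, 1/4] . pi = 0
  [1/4, 1/8, -7/8, 1/8] . pi = 0
  [1, 1, 1, 1] . pi = 1

Solving yields:
  pi_1 = 15/73
  pi_2 = 187/438
  pi_3 = 11/73
  pi_4 = 95/438

Verification (pi * P):
  15/73*1/8 + 187/438*1/4 + 11/73*1/8 + 95/438*1/4 = 15/73 = pi_1  (ok)
  15/73*1/2 + 187/438*1/2 + 11/73*3/8 + 95/438*1/4 = 187/438 = pi_2  (ok)
  15/73*1/4 + 187/438*1/8 + 11/73*1/8 + 95/438*1/8 = 11/73 = pi_3  (ok)
  15/73*1/8 + 187/438*1/8 + 11/73*3/8 + 95/438*3/8 = 95/438 = pi_4  (ok)

Answer: 15/73 187/438 11/73 95/438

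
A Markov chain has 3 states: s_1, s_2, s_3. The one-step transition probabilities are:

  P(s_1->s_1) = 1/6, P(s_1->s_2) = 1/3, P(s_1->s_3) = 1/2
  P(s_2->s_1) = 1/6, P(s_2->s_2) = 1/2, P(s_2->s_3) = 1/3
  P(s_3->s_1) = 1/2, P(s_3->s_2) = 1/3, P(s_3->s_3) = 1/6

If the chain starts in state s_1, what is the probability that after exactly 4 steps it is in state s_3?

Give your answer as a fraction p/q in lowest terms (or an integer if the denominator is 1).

Computing P^4 by repeated multiplication:
P^1 =
  s_1: [1/6, 1/3, 1/2]
  s_2: [1/6, 1/2, 1/3]
  s_3: [1/2, 1/3, 1/6]
P^2 =
  s_1: [1/3, 7/18, 5/18]
  s_2: [5/18, 5/12, 11/36]
  s_3: [2/9, 7/18, 7/18]
P^3 =
  s_1: [7/27, 43/108, 37/108]
  s_2: [29/108, 29/72, 71/216]
  s_3: [8/27, 43/108, 11/36]
P^4 =
  s_1: [91/324, 259/648, 23/72]
  s_2: [179/648, 173/432, 419/1296]
  s_3: [29/108, 259/648, 215/648]

(P^4)[s_1 -> s_3] = 23/72

Answer: 23/72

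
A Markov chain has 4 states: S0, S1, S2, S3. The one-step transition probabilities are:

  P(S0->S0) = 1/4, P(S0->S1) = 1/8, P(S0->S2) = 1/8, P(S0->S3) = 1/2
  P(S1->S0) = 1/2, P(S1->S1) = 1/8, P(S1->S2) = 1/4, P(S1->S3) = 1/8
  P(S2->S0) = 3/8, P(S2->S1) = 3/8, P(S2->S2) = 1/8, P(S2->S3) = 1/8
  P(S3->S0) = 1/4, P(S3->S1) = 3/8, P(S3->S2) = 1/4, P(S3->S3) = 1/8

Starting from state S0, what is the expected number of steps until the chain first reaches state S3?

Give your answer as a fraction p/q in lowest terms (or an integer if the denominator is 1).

Let h_i = expected steps to first reach S3 from state i.
Boundary: h_S3 = 0.
First-step equations for the other states:
  h_S0 = 1 + 1/4*h_S0 + 1/8*h_S1 + 1/8*h_S2 + 1/2*h_S3
  h_S1 = 1 + 1/2*h_S0 + 1/8*h_S1 + 1/4*h_S2 + 1/8*h_S3
  h_S2 = 1 + 3/8*h_S0 + 3/8*h_S1 + 1/8*h_S2 + 1/8*h_S3

Substituting h_S3 = 0 and rearranging gives the linear system (I - Q) h = 1:
  [3/4, -1/8, -1/8] . (h_S0, h_S1, h_S2) = 1
  [-1/2, 7/8, -1/4] . (h_S0, h_S1, h_S2) = 1
  [-3/8, -3/8, 7/8] . (h_S0, h_S1, h_S2) = 1

Solving yields:
  h_S0 = 496/191
  h_S1 = 712/191
  h_S2 = 736/191

Starting state is S0, so the expected hitting time is h_S0 = 496/191.

Answer: 496/191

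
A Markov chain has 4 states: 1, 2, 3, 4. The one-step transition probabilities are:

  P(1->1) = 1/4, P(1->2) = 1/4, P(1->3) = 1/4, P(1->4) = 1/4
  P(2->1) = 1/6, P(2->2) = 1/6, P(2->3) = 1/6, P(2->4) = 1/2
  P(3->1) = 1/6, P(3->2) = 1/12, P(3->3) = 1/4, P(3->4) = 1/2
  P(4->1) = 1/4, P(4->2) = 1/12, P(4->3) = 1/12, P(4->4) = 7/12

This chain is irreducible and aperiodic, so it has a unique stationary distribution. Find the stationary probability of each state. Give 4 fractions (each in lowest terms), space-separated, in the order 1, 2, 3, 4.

Answer: 7/31 45/341 54/341 15/31

Derivation:
The stationary distribution satisfies pi = pi * P, i.e.:
  pi_1 = 1/4*pi_1 + 1/6*pi_2 + 1/6*pi_3 + 1/4*pi_4
  pi_2 = 1/4*pi_1 + 1/6*pi_2 + 1/12*pi_3 + 1/12*pi_4
  pi_3 = 1/4*pi_1 + 1/6*pi_2 + 1/4*pi_3 + 1/12*pi_4
  pi_4 = 1/4*pi_1 + 1/2*pi_2 + 1/2*pi_3 + 7/12*pi_4
with normalization: pi_1 + pi_2 + pi_3 + pi_4 = 1.

Using the first 3 balance equations plus normalization, the linear system A*pi = b is:
  [-3/4, 1/6, 1/6, 1/4] . pi = 0
  [1/4, -5/6, 1/12, 1/12] . pi = 0
  [1/4, 1/6, -3/4, 1/12] . pi = 0
  [1, 1, 1, 1] . pi = 1

Solving yields:
  pi_1 = 7/31
  pi_2 = 45/341
  pi_3 = 54/341
  pi_4 = 15/31

Verification (pi * P):
  7/31*1/4 + 45/341*1/6 + 54/341*1/6 + 15/31*1/4 = 7/31 = pi_1  (ok)
  7/31*1/4 + 45/341*1/6 + 54/341*1/12 + 15/31*1/12 = 45/341 = pi_2  (ok)
  7/31*1/4 + 45/341*1/6 + 54/341*1/4 + 15/31*1/12 = 54/341 = pi_3  (ok)
  7/31*1/4 + 45/341*1/2 + 54/341*1/2 + 15/31*7/12 = 15/31 = pi_4  (ok)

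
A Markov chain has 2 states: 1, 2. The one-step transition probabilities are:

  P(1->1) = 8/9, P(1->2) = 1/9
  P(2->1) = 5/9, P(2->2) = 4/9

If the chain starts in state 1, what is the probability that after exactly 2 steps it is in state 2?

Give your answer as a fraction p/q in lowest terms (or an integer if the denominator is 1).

Answer: 4/27

Derivation:
Computing P^2 by repeated multiplication:
P^1 =
  1: [8/9, 1/9]
  2: [5/9, 4/9]
P^2 =
  1: [23/27, 4/27]
  2: [20/27, 7/27]

(P^2)[1 -> 2] = 4/27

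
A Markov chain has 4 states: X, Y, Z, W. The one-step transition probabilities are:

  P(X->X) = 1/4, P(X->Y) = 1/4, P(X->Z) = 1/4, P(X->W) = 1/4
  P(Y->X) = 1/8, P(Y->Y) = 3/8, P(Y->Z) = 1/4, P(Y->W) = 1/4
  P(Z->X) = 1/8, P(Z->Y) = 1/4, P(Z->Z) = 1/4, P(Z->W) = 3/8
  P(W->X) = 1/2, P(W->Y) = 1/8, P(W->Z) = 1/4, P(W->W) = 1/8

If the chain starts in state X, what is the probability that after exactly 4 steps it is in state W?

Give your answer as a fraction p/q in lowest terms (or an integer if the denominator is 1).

Answer: 1/4

Derivation:
Computing P^4 by repeated multiplication:
P^1 =
  X: [1/4, 1/4, 1/4, 1/4]
  Y: [1/8, 3/8, 1/4, 1/4]
  Z: [1/8, 1/4, 1/4, 3/8]
  W: [1/2, 1/8, 1/4, 1/8]
P^2 =
  X: [1/4, 1/4, 1/4, 1/4]
  Y: [15/64, 17/64, 1/4, 1/4]
  Z: [9/32, 15/64, 1/4, 15/64]
  W: [15/64, 1/4, 1/4, 17/64]
P^3 =
  X: [1/4, 1/4, 1/4, 1/4]
  Y: [127/512, 129/512, 1/4, 1/4]
  Z: [127/512, 1/4, 1/4, 129/512]
  W: [65/256, 127/512, 1/4, 127/512]
P^4 =
  X: [1/4, 1/4, 1/4, 1/4]
  Y: [1023/4096, 1025/4096, 1/4, 1/4]
  Z: [513/2048, 1023/4096, 1/4, 1023/4096]
  W: [1023/4096, 1/4, 1/4, 1025/4096]

(P^4)[X -> W] = 1/4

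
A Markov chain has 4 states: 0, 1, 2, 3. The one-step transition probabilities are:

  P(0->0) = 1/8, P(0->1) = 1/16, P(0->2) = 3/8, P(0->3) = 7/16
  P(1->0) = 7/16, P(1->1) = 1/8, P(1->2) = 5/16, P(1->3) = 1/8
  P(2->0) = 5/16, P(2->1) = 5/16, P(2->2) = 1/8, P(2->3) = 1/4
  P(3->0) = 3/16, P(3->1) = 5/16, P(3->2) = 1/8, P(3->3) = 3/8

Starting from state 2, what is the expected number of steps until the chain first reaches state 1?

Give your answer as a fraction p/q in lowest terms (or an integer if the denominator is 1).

Let h_i = expected steps to first reach 1 from state i.
Boundary: h_1 = 0.
First-step equations for the other states:
  h_0 = 1 + 1/8*h_0 + 1/16*h_1 + 3/8*h_2 + 7/16*h_3
  h_2 = 1 + 5/16*h_0 + 5/16*h_1 + 1/8*h_2 + 1/4*h_3
  h_3 = 1 + 3/16*h_0 + 5/16*h_1 + 1/8*h_2 + 3/8*h_3

Substituting h_1 = 0 and rearranging gives the linear system (I - Q) h = 1:
  [7/8, -3/8, -7/16] . (h_0, h_2, h_3) = 1
  [-5/16, 7/8, -1/4] . (h_0, h_2, h_3) = 1
  [-3/16, -1/8, 5/8] . (h_0, h_2, h_3) = 1

Solving yields:
  h_0 = 656/139
  h_2 = 544/139
  h_3 = 528/139

Starting state is 2, so the expected hitting time is h_2 = 544/139.

Answer: 544/139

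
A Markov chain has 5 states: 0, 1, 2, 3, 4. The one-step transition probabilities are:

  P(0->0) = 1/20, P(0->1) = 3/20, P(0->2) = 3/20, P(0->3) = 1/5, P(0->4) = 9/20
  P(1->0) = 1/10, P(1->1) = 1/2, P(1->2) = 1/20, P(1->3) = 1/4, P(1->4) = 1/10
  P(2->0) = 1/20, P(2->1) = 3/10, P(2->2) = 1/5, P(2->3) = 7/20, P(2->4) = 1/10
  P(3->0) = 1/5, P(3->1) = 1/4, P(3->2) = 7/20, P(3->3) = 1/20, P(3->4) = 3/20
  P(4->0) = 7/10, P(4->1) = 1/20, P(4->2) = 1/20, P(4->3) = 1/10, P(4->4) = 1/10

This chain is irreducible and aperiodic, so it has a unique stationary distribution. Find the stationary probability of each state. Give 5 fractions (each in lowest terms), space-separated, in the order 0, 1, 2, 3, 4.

Answer: 28719/136237 36292/136237 20489/136237 25773/136237 24964/136237

Derivation:
The stationary distribution satisfies pi = pi * P, i.e.:
  pi_0 = 1/20*pi_0 + 1/10*pi_1 + 1/20*pi_2 + 1/5*pi_3 + 7/10*pi_4
  pi_1 = 3/20*pi_0 + 1/2*pi_1 + 3/10*pi_2 + 1/4*pi_3 + 1/20*pi_4
  pi_2 = 3/20*pi_0 + 1/20*pi_1 + 1/5*pi_2 + 7/20*pi_3 + 1/20*pi_4
  pi_3 = 1/5*pi_0 + 1/4*pi_1 + 7/20*pi_2 + 1/20*pi_3 + 1/10*pi_4
  pi_4 = 9/20*pi_0 + 1/10*pi_1 + 1/10*pi_2 + 3/20*pi_3 + 1/10*pi_4
with normalization: pi_0 + pi_1 + pi_2 + pi_3 + pi_4 = 1.

Using the first 4 balance equations plus normalization, the linear system A*pi = b is:
  [-19/20, 1/10, 1/20, 1/5, 7/10] . pi = 0
  [3/20, -1/2, 3/10, 1/4, 1/20] . pi = 0
  [3/20, 1/20, -4/5, 7/20, 1/20] . pi = 0
  [1/5, 1/4, 7/20, -19/20, 1/10] . pi = 0
  [1, 1, 1, 1, 1] . pi = 1

Solving yields:
  pi_0 = 28719/136237
  pi_1 = 36292/136237
  pi_2 = 20489/136237
  pi_3 = 25773/136237
  pi_4 = 24964/136237

Verification (pi * P):
  28719/136237*1/20 + 36292/136237*1/10 + 20489/136237*1/20 + 25773/136237*1/5 + 24964/136237*7/10 = 28719/136237 = pi_0  (ok)
  28719/136237*3/20 + 36292/136237*1/2 + 20489/136237*3/10 + 25773/136237*1/4 + 24964/136237*1/20 = 36292/136237 = pi_1  (ok)
  28719/136237*3/20 + 36292/136237*1/20 + 20489/136237*1/5 + 25773/136237*7/20 + 24964/136237*1/20 = 20489/136237 = pi_2  (ok)
  28719/136237*1/5 + 36292/136237*1/4 + 20489/136237*7/20 + 25773/136237*1/20 + 24964/136237*1/10 = 25773/136237 = pi_3  (ok)
  28719/136237*9/20 + 36292/136237*1/10 + 20489/136237*1/10 + 25773/136237*3/20 + 24964/136237*1/10 = 24964/136237 = pi_4  (ok)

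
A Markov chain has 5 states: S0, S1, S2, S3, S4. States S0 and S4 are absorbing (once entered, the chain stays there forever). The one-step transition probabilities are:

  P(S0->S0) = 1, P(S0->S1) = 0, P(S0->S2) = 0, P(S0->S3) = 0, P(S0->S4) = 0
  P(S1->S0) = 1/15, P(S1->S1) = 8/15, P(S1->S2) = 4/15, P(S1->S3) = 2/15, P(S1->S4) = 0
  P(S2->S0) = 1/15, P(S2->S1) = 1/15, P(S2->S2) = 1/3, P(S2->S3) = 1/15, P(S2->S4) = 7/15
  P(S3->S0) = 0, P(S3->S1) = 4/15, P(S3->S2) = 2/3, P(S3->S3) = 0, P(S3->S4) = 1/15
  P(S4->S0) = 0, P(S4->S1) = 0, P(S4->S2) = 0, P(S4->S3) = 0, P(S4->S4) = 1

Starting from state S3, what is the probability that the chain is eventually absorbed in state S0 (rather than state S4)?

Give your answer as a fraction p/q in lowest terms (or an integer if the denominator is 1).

Let a_i = P(absorbed in S0 | start in state i).
Boundary conditions: a_S0 = 1, a_S4 = 0.
For each transient state i, a_i = sum_j P(i->j) * a_j:
  a_S1 = 1/15*a_S0 + 8/15*a_S1 + 4/15*a_S2 + 2/15*a_S3 + 0*a_S4
  a_S2 = 1/15*a_S0 + 1/15*a_S1 + 1/3*a_S2 + 1/15*a_S3 + 7/15*a_S4
  a_S3 = 0*a_S0 + 4/15*a_S1 + 2/3*a_S2 + 0*a_S3 + 1/15*a_S4

Substituting a_S0 = 1 and a_S4 = 0, rearrange to (I - Q) a = r where r[i] = P(i -> S0):
  [7/15, -4/15, -2/15] . (a_S1, a_S2, a_S3) = 1/15
  [-1/15, 2/3, -1/15] . (a_S1, a_S2, a_S3) = 1/15
  [-4/15, -2/3, 1] . (a_S1, a_S2, a_S3) = 0

Solving yields:
  a_S1 = 55/201
  a_S2 = 29/201
  a_S3 = 34/201

Starting state is S3, so the absorption probability is a_S3 = 34/201.

Answer: 34/201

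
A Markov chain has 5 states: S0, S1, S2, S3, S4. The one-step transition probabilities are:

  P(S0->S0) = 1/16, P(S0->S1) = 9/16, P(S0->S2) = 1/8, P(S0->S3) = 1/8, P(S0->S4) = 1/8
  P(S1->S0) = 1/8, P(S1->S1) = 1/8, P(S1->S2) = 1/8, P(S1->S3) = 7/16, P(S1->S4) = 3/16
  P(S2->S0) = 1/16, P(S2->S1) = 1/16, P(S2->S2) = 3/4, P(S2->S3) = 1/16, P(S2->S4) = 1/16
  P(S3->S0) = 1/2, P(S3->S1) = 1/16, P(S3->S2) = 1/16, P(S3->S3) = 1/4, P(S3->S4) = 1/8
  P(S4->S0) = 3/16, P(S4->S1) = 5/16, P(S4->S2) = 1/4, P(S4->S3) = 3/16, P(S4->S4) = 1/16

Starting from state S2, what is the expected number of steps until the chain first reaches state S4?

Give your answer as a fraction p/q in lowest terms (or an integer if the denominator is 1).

Answer: 10300/1011

Derivation:
Let h_i = expected steps to first reach S4 from state i.
Boundary: h_S4 = 0.
First-step equations for the other states:
  h_S0 = 1 + 1/16*h_S0 + 9/16*h_S1 + 1/8*h_S2 + 1/8*h_S3 + 1/8*h_S4
  h_S1 = 1 + 1/8*h_S0 + 1/8*h_S1 + 1/8*h_S2 + 7/16*h_S3 + 3/16*h_S4
  h_S2 = 1 + 1/16*h_S0 + 1/16*h_S1 + 3/4*h_S2 + 1/16*h_S3 + 1/16*h_S4
  h_S3 = 1 + 1/2*h_S0 + 1/16*h_S1 + 1/16*h_S2 + 1/4*h_S3 + 1/8*h_S4

Substituting h_S4 = 0 and rearranging gives the linear system (I - Q) h = 1:
  [15/16, -9/16, -1/8, -1/8] . (h_S0, h_S1, h_S2, h_S3) = 1
  [-1/8, 7/8, -1/8, -7/16] . (h_S0, h_S1, h_S2, h_S3) = 1
  [-1/16, -1/16, 1/4, -1/16] . (h_S0, h_S1, h_S2, h_S3) = 1
  [-1/2, -1/16, -1/16, 3/4] . (h_S0, h_S1, h_S2, h_S3) = 1

Solving yields:
  h_S0 = 2812/337
  h_S1 = 8084/1011
  h_S2 = 10300/1011
  h_S3 = 8504/1011

Starting state is S2, so the expected hitting time is h_S2 = 10300/1011.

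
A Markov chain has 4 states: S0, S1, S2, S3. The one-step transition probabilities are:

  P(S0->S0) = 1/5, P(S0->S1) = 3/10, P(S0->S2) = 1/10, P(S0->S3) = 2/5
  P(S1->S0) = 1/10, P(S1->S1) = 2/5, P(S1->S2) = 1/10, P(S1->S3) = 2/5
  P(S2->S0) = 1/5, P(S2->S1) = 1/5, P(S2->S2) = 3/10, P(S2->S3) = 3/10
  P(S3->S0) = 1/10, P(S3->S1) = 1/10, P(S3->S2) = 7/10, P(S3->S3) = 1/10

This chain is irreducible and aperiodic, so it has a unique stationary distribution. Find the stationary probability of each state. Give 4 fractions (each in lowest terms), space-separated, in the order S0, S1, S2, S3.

The stationary distribution satisfies pi = pi * P, i.e.:
  pi_S0 = 1/5*pi_S0 + 1/10*pi_S1 + 1/5*pi_S2 + 1/10*pi_S3
  pi_S1 = 3/10*pi_S0 + 2/5*pi_S1 + 1/5*pi_S2 + 1/10*pi_S3
  pi_S2 = 1/10*pi_S0 + 1/10*pi_S1 + 3/10*pi_S2 + 7/10*pi_S3
  pi_S3 = 2/5*pi_S0 + 2/5*pi_S1 + 3/10*pi_S2 + 1/10*pi_S3
with normalization: pi_S0 + pi_S1 + pi_S2 + pi_S3 = 1.

Using the first 3 balance equations plus normalization, the linear system A*pi = b is:
  [-4/5, 1/10, 1/5, 1/10] . pi = 0
  [3/10, -3/5, 1/5, 1/10] . pi = 0
  [1/10, 1/10, -7/10, 7/10] . pi = 0
  [1, 1, 1, 1] . pi = 1

Solving yields:
  pi_S0 = 49/330
  pi_S1 = 7/30
  pi_S2 = 37/110
  pi_S3 = 31/110

Verification (pi * P):
  49/330*1/5 + 7/30*1/10 + 37/110*1/5 + 31/110*1/10 = 49/330 = pi_S0  (ok)
  49/330*3/10 + 7/30*2/5 + 37/110*1/5 + 31/110*1/10 = 7/30 = pi_S1  (ok)
  49/330*1/10 + 7/30*1/10 + 37/110*3/10 + 31/110*7/10 = 37/110 = pi_S2  (ok)
  49/330*2/5 + 7/30*2/5 + 37/110*3/10 + 31/110*1/10 = 31/110 = pi_S3  (ok)

Answer: 49/330 7/30 37/110 31/110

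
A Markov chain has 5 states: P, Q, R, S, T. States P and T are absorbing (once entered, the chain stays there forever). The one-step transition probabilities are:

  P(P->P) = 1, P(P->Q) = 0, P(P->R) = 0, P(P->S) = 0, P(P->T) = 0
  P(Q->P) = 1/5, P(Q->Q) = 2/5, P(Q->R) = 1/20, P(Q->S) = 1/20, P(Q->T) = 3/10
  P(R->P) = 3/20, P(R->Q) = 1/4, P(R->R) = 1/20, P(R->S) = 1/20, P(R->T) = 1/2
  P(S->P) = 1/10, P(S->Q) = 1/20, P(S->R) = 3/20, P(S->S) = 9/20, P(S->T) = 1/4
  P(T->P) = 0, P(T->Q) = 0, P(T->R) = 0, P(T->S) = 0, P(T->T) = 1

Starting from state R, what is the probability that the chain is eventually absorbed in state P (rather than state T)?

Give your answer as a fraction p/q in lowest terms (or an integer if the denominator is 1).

Let a_i = P(absorbed in P | start in state i).
Boundary conditions: a_P = 1, a_T = 0.
For each transient state i, a_i = sum_j P(i->j) * a_j:
  a_Q = 1/5*a_P + 2/5*a_Q + 1/20*a_R + 1/20*a_S + 3/10*a_T
  a_R = 3/20*a_P + 1/4*a_Q + 1/20*a_R + 1/20*a_S + 1/2*a_T
  a_S = 1/10*a_P + 1/20*a_Q + 3/20*a_R + 9/20*a_S + 1/4*a_T

Substituting a_P = 1 and a_T = 0, rearrange to (I - Q) a = r where r[i] = P(i -> P):
  [3/5, -1/20, -1/20] . (a_Q, a_R, a_S) = 1/5
  [-1/4, 19/20, -1/20] . (a_Q, a_R, a_S) = 3/20
  [-1/20, -3/20, 11/20] . (a_Q, a_R, a_S) = 1/10

Solving yields:
  a_Q = 151/397
  a_R = 217/794
  a_S = 231/794

Starting state is R, so the absorption probability is a_R = 217/794.

Answer: 217/794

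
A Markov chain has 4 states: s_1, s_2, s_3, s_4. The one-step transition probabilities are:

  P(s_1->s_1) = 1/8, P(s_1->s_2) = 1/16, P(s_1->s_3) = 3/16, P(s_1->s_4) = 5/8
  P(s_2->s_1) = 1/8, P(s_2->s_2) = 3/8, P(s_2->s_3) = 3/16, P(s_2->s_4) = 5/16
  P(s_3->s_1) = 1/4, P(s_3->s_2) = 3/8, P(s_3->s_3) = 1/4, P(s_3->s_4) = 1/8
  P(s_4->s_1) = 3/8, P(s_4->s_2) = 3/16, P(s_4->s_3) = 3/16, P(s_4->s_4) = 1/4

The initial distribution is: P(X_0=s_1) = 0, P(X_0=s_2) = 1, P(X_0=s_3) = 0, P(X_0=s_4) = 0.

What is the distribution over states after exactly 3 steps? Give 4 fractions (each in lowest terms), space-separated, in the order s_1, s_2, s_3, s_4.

Answer: 459/2048 509/2048 819/4096 1341/4096

Derivation:
Propagating the distribution step by step (d_{t+1} = d_t * P):
d_0 = (s_1=0, s_2=1, s_3=0, s_4=0)
  d_1[s_1] = 0*1/8 + 1*1/8 + 0*1/4 + 0*3/8 = 1/8
  d_1[s_2] = 0*1/16 + 1*3/8 + 0*3/8 + 0*3/16 = 3/8
  d_1[s_3] = 0*3/16 + 1*3/16 + 0*1/4 + 0*3/16 = 3/16
  d_1[s_4] = 0*5/8 + 1*5/16 + 0*1/8 + 0*1/4 = 5/16
d_1 = (s_1=1/8, s_2=3/8, s_3=3/16, s_4=5/16)
  d_2[s_1] = 1/8*1/8 + 3/8*1/8 + 3/16*1/4 + 5/16*3/8 = 29/128
  d_2[s_2] = 1/8*1/16 + 3/8*3/8 + 3/16*3/8 + 5/16*3/16 = 71/256
  d_2[s_3] = 1/8*3/16 + 3/8*3/16 + 3/16*1/4 + 5/16*3/16 = 51/256
  d_2[s_4] = 1/8*5/8 + 3/8*5/16 + 3/16*1/8 + 5/16*1/4 = 19/64
d_2 = (s_1=29/128, s_2=71/256, s_3=51/256, s_4=19/64)
  d_3[s_1] = 29/128*1/8 + 71/256*1/8 + 51/256*1/4 + 19/64*3/8 = 459/2048
  d_3[s_2] = 29/128*1/16 + 71/256*3/8 + 51/256*3/8 + 19/64*3/16 = 509/2048
  d_3[s_3] = 29/128*3/16 + 71/256*3/16 + 51/256*1/4 + 19/64*3/16 = 819/4096
  d_3[s_4] = 29/128*5/8 + 71/256*5/16 + 51/256*1/8 + 19/64*1/4 = 1341/4096
d_3 = (s_1=459/2048, s_2=509/2048, s_3=819/4096, s_4=1341/4096)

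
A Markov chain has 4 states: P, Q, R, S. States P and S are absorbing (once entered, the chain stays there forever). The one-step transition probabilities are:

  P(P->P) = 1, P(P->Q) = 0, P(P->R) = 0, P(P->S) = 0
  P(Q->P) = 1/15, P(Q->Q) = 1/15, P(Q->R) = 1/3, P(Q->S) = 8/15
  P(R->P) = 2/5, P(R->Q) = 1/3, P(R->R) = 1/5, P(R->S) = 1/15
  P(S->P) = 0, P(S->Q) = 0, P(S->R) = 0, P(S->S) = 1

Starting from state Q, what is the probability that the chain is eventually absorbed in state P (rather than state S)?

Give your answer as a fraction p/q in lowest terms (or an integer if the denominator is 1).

Answer: 42/143

Derivation:
Let a_i = P(absorbed in P | start in state i).
Boundary conditions: a_P = 1, a_S = 0.
For each transient state i, a_i = sum_j P(i->j) * a_j:
  a_Q = 1/15*a_P + 1/15*a_Q + 1/3*a_R + 8/15*a_S
  a_R = 2/5*a_P + 1/3*a_Q + 1/5*a_R + 1/15*a_S

Substituting a_P = 1 and a_S = 0, rearrange to (I - Q) a = r where r[i] = P(i -> P):
  [14/15, -1/3] . (a_Q, a_R) = 1/15
  [-1/3, 4/5] . (a_Q, a_R) = 2/5

Solving yields:
  a_Q = 42/143
  a_R = 89/143

Starting state is Q, so the absorption probability is a_Q = 42/143.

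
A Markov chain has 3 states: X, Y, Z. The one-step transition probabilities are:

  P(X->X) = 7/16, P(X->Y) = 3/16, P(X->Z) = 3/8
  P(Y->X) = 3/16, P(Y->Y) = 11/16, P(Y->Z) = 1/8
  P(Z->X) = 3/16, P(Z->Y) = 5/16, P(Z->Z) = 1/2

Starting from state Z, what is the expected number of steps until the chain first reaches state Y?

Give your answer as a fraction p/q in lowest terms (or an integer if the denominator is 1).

Let h_i = expected steps to first reach Y from state i.
Boundary: h_Y = 0.
First-step equations for the other states:
  h_X = 1 + 7/16*h_X + 3/16*h_Y + 3/8*h_Z
  h_Z = 1 + 3/16*h_X + 5/16*h_Y + 1/2*h_Z

Substituting h_Y = 0 and rearranging gives the linear system (I - Q) h = 1:
  [9/16, -3/8] . (h_X, h_Z) = 1
  [-3/16, 1/2] . (h_X, h_Z) = 1

Solving yields:
  h_X = 112/27
  h_Z = 32/9

Starting state is Z, so the expected hitting time is h_Z = 32/9.

Answer: 32/9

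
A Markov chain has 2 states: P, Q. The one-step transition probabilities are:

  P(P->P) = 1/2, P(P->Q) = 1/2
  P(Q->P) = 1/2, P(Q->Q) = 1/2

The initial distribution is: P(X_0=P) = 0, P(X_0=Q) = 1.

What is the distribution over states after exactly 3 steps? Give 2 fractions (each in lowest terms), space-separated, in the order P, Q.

Propagating the distribution step by step (d_{t+1} = d_t * P):
d_0 = (P=0, Q=1)
  d_1[P] = 0*1/2 + 1*1/2 = 1/2
  d_1[Q] = 0*1/2 + 1*1/2 = 1/2
d_1 = (P=1/2, Q=1/2)
  d_2[P] = 1/2*1/2 + 1/2*1/2 = 1/2
  d_2[Q] = 1/2*1/2 + 1/2*1/2 = 1/2
d_2 = (P=1/2, Q=1/2)
  d_3[P] = 1/2*1/2 + 1/2*1/2 = 1/2
  d_3[Q] = 1/2*1/2 + 1/2*1/2 = 1/2
d_3 = (P=1/2, Q=1/2)

Answer: 1/2 1/2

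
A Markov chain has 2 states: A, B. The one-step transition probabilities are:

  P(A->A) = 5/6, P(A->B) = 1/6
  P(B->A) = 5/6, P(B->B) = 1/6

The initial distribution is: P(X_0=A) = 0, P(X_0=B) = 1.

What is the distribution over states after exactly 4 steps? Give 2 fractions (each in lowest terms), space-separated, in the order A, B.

Propagating the distribution step by step (d_{t+1} = d_t * P):
d_0 = (A=0, B=1)
  d_1[A] = 0*5/6 + 1*5/6 = 5/6
  d_1[B] = 0*1/6 + 1*1/6 = 1/6
d_1 = (A=5/6, B=1/6)
  d_2[A] = 5/6*5/6 + 1/6*5/6 = 5/6
  d_2[B] = 5/6*1/6 + 1/6*1/6 = 1/6
d_2 = (A=5/6, B=1/6)
  d_3[A] = 5/6*5/6 + 1/6*5/6 = 5/6
  d_3[B] = 5/6*1/6 + 1/6*1/6 = 1/6
d_3 = (A=5/6, B=1/6)
  d_4[A] = 5/6*5/6 + 1/6*5/6 = 5/6
  d_4[B] = 5/6*1/6 + 1/6*1/6 = 1/6
d_4 = (A=5/6, B=1/6)

Answer: 5/6 1/6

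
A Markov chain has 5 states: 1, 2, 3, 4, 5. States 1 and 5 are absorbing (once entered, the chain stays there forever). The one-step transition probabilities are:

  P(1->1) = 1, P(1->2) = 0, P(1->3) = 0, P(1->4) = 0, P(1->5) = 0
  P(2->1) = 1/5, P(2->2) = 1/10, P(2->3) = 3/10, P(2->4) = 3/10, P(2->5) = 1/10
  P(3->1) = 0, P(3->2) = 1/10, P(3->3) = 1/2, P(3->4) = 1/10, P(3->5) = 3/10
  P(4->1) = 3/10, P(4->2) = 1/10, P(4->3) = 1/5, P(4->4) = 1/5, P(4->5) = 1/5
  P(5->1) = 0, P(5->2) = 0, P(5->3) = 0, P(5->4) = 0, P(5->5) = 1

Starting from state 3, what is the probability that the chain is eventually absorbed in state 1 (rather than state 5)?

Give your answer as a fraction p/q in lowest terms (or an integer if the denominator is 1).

Let a_i = P(absorbed in 1 | start in state i).
Boundary conditions: a_1 = 1, a_5 = 0.
For each transient state i, a_i = sum_j P(i->j) * a_j:
  a_2 = 1/5*a_1 + 1/10*a_2 + 3/10*a_3 + 3/10*a_4 + 1/10*a_5
  a_3 = 0*a_1 + 1/10*a_2 + 1/2*a_3 + 1/10*a_4 + 3/10*a_5
  a_4 = 3/10*a_1 + 1/10*a_2 + 1/5*a_3 + 1/5*a_4 + 1/5*a_5

Substituting a_1 = 1 and a_5 = 0, rearrange to (I - Q) a = r where r[i] = P(i -> 1):
  [9/10, -3/10, -3/10] . (a_2, a_3, a_4) = 1/5
  [-1/10, 1/2, -1/10] . (a_2, a_3, a_4) = 0
  [-1/10, -1/5, 4/5] . (a_2, a_3, a_4) = 3/10

Solving yields:
  a_2 = 65/147
  a_3 = 9/49
  a_4 = 10/21

Starting state is 3, so the absorption probability is a_3 = 9/49.

Answer: 9/49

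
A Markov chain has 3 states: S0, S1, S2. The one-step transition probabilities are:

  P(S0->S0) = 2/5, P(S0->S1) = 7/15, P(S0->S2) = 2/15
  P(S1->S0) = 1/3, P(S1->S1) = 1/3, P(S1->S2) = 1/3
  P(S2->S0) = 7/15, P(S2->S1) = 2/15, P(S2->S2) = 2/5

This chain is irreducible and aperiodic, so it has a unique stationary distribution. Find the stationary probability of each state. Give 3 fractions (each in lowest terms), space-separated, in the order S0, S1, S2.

Answer: 40/101 67/202 55/202

Derivation:
The stationary distribution satisfies pi = pi * P, i.e.:
  pi_S0 = 2/5*pi_S0 + 1/3*pi_S1 + 7/15*pi_S2
  pi_S1 = 7/15*pi_S0 + 1/3*pi_S1 + 2/15*pi_S2
  pi_S2 = 2/15*pi_S0 + 1/3*pi_S1 + 2/5*pi_S2
with normalization: pi_S0 + pi_S1 + pi_S2 = 1.

Using the first 2 balance equations plus normalization, the linear system A*pi = b is:
  [-3/5, 1/3, 7/15] . pi = 0
  [7/15, -2/3, 2/15] . pi = 0
  [1, 1, 1] . pi = 1

Solving yields:
  pi_S0 = 40/101
  pi_S1 = 67/202
  pi_S2 = 55/202

Verification (pi * P):
  40/101*2/5 + 67/202*1/3 + 55/202*7/15 = 40/101 = pi_S0  (ok)
  40/101*7/15 + 67/202*1/3 + 55/202*2/15 = 67/202 = pi_S1  (ok)
  40/101*2/15 + 67/202*1/3 + 55/202*2/5 = 55/202 = pi_S2  (ok)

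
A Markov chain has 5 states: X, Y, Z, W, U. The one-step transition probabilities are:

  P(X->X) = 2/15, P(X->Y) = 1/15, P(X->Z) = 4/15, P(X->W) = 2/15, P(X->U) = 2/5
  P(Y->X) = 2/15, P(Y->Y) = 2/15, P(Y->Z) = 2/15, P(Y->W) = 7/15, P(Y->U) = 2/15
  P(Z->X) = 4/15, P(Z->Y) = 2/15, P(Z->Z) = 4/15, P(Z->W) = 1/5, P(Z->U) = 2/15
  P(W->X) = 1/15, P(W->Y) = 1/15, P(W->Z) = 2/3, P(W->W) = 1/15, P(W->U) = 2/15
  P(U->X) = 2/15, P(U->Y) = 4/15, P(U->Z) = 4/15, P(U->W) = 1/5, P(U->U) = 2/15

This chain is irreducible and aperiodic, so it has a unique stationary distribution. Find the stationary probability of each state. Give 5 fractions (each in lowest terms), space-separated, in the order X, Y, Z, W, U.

Answer: 2201/13430 4459/33575 11019/33575 13301/67150 5944/33575

Derivation:
The stationary distribution satisfies pi = pi * P, i.e.:
  pi_X = 2/15*pi_X + 2/15*pi_Y + 4/15*pi_Z + 1/15*pi_W + 2/15*pi_U
  pi_Y = 1/15*pi_X + 2/15*pi_Y + 2/15*pi_Z + 1/15*pi_W + 4/15*pi_U
  pi_Z = 4/15*pi_X + 2/15*pi_Y + 4/15*pi_Z + 2/3*pi_W + 4/15*pi_U
  pi_W = 2/15*pi_X + 7/15*pi_Y + 1/5*pi_Z + 1/15*pi_W + 1/5*pi_U
  pi_U = 2/5*pi_X + 2/15*pi_Y + 2/15*pi_Z + 2/15*pi_W + 2/15*pi_U
with normalization: pi_X + pi_Y + pi_Z + pi_W + pi_U = 1.

Using the first 4 balance equations plus normalization, the linear system A*pi = b is:
  [-13/15, 2/15, 4/15, 1/15, 2/15] . pi = 0
  [1/15, -13/15, 2/15, 1/15, 4/15] . pi = 0
  [4/15, 2/15, -11/15, 2/3, 4/15] . pi = 0
  [2/15, 7/15, 1/5, -14/15, 1/5] . pi = 0
  [1, 1, 1, 1, 1] . pi = 1

Solving yields:
  pi_X = 2201/13430
  pi_Y = 4459/33575
  pi_Z = 11019/33575
  pi_W = 13301/67150
  pi_U = 5944/33575

Verification (pi * P):
  2201/13430*2/15 + 4459/33575*2/15 + 11019/33575*4/15 + 13301/67150*1/15 + 5944/33575*2/15 = 2201/13430 = pi_X  (ok)
  2201/13430*1/15 + 4459/33575*2/15 + 11019/33575*2/15 + 13301/67150*1/15 + 5944/33575*4/15 = 4459/33575 = pi_Y  (ok)
  2201/13430*4/15 + 4459/33575*2/15 + 11019/33575*4/15 + 13301/67150*2/3 + 5944/33575*4/15 = 11019/33575 = pi_Z  (ok)
  2201/13430*2/15 + 4459/33575*7/15 + 11019/33575*1/5 + 13301/67150*1/15 + 5944/33575*1/5 = 13301/67150 = pi_W  (ok)
  2201/13430*2/5 + 4459/33575*2/15 + 11019/33575*2/15 + 13301/67150*2/15 + 5944/33575*2/15 = 5944/33575 = pi_U  (ok)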